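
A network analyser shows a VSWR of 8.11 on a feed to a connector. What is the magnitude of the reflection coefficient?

|Γ| = (S − 1)/(S + 1) = (8.11 − 1)/(8.11 + 1) = 7.11/9.11

|Γ| ≈ 0.78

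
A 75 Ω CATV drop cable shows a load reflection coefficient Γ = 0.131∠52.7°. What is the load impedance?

Z_L = Z_0·(1 + Γ)/(1 − Γ) = 75·(1.08 + j0.104)/(0.921 − j0.104)

Z_L ≈ 85.9 + j18.2 Ω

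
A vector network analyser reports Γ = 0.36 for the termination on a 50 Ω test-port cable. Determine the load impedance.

Z_L ≈ 106 Ω

Z_L = Z_0·(1 + Γ)/(1 − Γ) = 50·(1.36)/(0.64)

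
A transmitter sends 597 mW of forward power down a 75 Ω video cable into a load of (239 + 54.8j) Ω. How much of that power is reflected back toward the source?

P_reflected ≈ 176 mW

|Γ| = |(164 + j54.8)/(314 + j54.8)| = 0.542
|Γ|² = 0.294
P_refl = |Γ|²·P_inc = 176 mW, P_del = (1 − |Γ|²)·P_inc = 421 mW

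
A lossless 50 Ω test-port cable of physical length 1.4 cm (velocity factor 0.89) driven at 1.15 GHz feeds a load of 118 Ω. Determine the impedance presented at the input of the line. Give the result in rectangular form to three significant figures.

λ = v/f = 0.89·c / 1.15 GHz = 0.232 m
βl = 2π·l/λ = 2π × 0.0603 = 21.7°
tan(βl) = tan(21.7°) = 0.398
Z_in = Z_0·(Z_L + jZ_0·tanβl)/(Z_0 + jZ_L·tanβl)
     = 50·(118 + j19.9)/(50 + j47)

Z_in ≈ 72.6 − j48.3 Ω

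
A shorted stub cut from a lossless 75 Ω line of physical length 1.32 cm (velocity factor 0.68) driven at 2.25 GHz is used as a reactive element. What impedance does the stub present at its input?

Z_in ≈ +j97.4 Ω

λ = v/f = 0.68·c / 2.25 GHz = 0.0907 m
βl = 2π·l/λ = 2π × 0.146 = 52.4°
tan(βl) = 1.3
For a shorted stub, Z_in = jZ_0·tan(βl)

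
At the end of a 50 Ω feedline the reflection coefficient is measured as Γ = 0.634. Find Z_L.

Z_L ≈ 223 Ω

Z_L = Z_0·(1 + Γ)/(1 − Γ) = 50·(1.63)/(0.366)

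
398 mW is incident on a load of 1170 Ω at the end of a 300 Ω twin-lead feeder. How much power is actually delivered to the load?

P_delivered ≈ 259 mW

Γ = (1170 − 300)/(1170 + 300) = 0.592
|Γ|² = 0.35
P_refl = |Γ|²·P_inc = 139 mW, P_del = (1 − |Γ|²)·P_inc = 259 mW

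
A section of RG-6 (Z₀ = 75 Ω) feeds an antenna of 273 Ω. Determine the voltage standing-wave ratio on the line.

Γ = (273 − 75)/(273 + 75) = 0.569
VSWR = (1 + 0.569)/(1 − 0.569)

VSWR ≈ 3.64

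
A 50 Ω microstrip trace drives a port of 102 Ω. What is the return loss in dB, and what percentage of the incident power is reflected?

Γ = (102 − 50)/(102 + 50) = 0.342
RL = −20·log₁₀(0.342) = 9.32 dB
P_refl/P_inc = |Γ|² = 0.117

RL ≈ 9.32 dB; 11.7% of incident power reflected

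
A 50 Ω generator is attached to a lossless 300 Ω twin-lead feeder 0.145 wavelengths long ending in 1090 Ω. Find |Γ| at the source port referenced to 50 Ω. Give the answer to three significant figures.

|Γ| ≈ 0.81

βl = 2π × 0.145 = 52.2°
tan(βl) = 1.29
Z_in = Z_0·(Z_L + jZ_0·tanβl)/(Z_0 + jZ_L·tanβl) = 126 − j206 Ω
Γ_s = (Z_in − Z_s)/(Z_in + Z_s) = (76.5 − j206)/(176 − j206), |Γ_s| = 0.81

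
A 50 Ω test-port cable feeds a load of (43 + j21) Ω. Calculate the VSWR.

Γ = (Z_L − Z_0)/(Z_L + Z_0) = (-7 + j21)/(93 + j21)
|Γ| = 22.1/95.3 = 0.232
VSWR = (1 + |Γ|)/(1 − |Γ|) = 1.23/0.768

VSWR ≈ 1.6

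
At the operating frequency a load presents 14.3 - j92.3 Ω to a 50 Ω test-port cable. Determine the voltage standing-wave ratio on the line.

VSWR ≈ 15.6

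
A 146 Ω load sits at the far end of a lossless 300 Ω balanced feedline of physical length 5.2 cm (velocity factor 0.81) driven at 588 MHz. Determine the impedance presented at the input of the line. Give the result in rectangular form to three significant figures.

Z_in ≈ 238 + j186 Ω

λ = v/f = 0.81·c / 588 MHz = 0.413 m
βl = 2π·l/λ = 2π × 0.126 = 45.3°
tan(βl) = tan(45.3°) = 1.01
Z_in = Z_0·(Z_L + jZ_0·tanβl)/(Z_0 + jZ_L·tanβl)
     = 300·(146 + j303)/(300 + j148)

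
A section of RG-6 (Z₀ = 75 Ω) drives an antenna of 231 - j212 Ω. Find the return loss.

RL ≈ 3.01 dB

Γ = (156 − j212)/(306 − j212), |Γ| = 0.707
RL = −20·log₁₀|Γ| = −20·log₁₀(0.707)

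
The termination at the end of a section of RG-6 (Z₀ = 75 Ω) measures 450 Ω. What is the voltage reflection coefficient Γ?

Γ = (Z_L − Z_0)/(Z_L + Z_0) = (450 − 75)/(450 + 75) = 375/525

Γ = 0.714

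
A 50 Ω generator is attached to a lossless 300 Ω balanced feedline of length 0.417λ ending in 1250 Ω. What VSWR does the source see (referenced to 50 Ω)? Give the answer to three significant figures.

βl = 2π × 0.417 = 150°
tan(βl) = -0.575
Z_in = Z_0·(Z_L + jZ_0·tanβl)/(Z_0 + jZ_L·tanβl) = 247 + j419 Ω
Γ_s = (Z_in − Z_s)/(Z_in + Z_s) = (197 + j419)/(297 + j419), |Γ_s| = 0.901
VSWR = (1 + |Γ_s|)/(1 − |Γ_s|)

VSWR ≈ 19.3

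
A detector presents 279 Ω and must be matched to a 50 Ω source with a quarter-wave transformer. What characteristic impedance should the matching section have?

Z_qwt ≈ 118 Ω

Z_qwt = √(Z_0·R_L) = √(50 × 279) = √13950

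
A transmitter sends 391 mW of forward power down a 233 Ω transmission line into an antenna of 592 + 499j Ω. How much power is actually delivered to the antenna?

P_delivered ≈ 232 mW

|Γ| = |(359 + j499)/(825 + j499)| = 0.638
|Γ|² = 0.406
P_refl = |Γ|²·P_inc = 159 mW, P_del = (1 − |Γ|²)·P_inc = 232 mW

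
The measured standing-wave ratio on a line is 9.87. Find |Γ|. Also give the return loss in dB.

|Γ| = (S − 1)/(S + 1) = (9.87 − 1)/(9.87 + 1) = 8.87/10.9
RL = −20·log₁₀|Γ| = −20·log₁₀(0.816)

|Γ| ≈ 0.816; return loss ≈ 1.77 dB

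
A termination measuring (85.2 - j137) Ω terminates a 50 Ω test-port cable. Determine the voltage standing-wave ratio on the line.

Γ = (Z_L − Z_0)/(Z_L + Z_0) = (35.2 − j137)/(135.2 − j137)
|Γ| = 141/192 = 0.735
VSWR = (1 + |Γ|)/(1 − |Γ|) = 1.73/0.265

VSWR ≈ 6.54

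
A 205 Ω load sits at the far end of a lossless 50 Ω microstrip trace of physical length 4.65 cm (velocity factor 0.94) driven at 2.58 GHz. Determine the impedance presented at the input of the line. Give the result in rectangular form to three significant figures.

λ = v/f = 0.94·c / 2.58 GHz = 0.109 m
βl = 2π·l/λ = 2π × 0.425 = 153°
tan(βl) = tan(153°) = -0.506
Z_in = Z_0·(Z_L + jZ_0·tanβl)/(Z_0 + jZ_L·tanβl)
     = 50·(205 − j25.3)/(50 − j104)

Z_in ≈ 48.5 + j75.4 Ω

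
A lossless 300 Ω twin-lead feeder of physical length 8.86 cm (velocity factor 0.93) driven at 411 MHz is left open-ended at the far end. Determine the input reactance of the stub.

X_in ≈ -280 Ω (capacitive)

λ = v/f = 0.93·c / 411 MHz = 0.679 m
βl = 2π·l/λ = 2π × 0.131 = 47°
tan(βl) = 1.07
For an open-ended stub, Z_in = −jZ_0·cot(βl) = −jZ_0/tan(βl)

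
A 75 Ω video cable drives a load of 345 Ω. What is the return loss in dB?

Γ = (345 − 75)/(345 + 75) = 0.643
RL = −20·log₁₀|Γ| = −20·log₁₀(0.643)

RL ≈ 3.84 dB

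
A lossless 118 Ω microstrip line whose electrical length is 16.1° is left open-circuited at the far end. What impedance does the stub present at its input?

tan(βl) = 0.289
For an open-circuited stub, Z_in = −jZ_0·cot(βl) = −jZ_0/tan(βl)

Z_in ≈ −j409 Ω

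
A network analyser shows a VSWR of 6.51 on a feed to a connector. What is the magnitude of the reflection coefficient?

|Γ| ≈ 0.734

|Γ| = (S − 1)/(S + 1) = (6.51 − 1)/(6.51 + 1) = 5.51/7.51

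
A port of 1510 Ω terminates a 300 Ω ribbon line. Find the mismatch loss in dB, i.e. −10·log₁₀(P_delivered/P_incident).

Γ = (1510 − 300)/(1510 + 300) = 0.669
|Γ|² = 0.447, so P_del/P_inc = 1 − |Γ|² = 0.553
ML = −10·log₁₀(1 − |Γ|²)

mismatch loss ≈ 2.57 dB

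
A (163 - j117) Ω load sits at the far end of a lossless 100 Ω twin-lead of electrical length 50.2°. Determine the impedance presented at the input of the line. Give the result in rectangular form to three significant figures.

tan(βl) = tan(50.2°) = 1.2
Z_in = Z_0·(Z_L + jZ_0·tanβl)/(Z_0 + jZ_L·tanβl)
     = 100·(163 + j3.02)/(240 + j196)

Z_in ≈ 41.4 − j32.4 Ω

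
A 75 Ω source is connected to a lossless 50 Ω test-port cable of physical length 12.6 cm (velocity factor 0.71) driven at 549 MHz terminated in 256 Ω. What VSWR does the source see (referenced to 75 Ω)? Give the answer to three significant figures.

VSWR ≈ 6.82

λ = v/f = 0.71·c / 549 MHz = 0.388 m
βl = 2π·l/λ = 2π × 0.325 = 117°
tan(βl) = -1.97
Z_in = Z_0·(Z_L + jZ_0·tanβl)/(Z_0 + jZ_L·tanβl) = 12.2 + j24.2 Ω
Γ_s = (Z_in − Z_s)/(Z_in + Z_s) = (-62.8 + j24.2)/(87.2 + j24.2), |Γ_s| = 0.744
VSWR = (1 + |Γ_s|)/(1 − |Γ_s|)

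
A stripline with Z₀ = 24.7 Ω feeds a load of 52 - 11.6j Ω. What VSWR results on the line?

VSWR ≈ 2.24

Γ = (Z_L − Z_0)/(Z_L + Z_0) = (27.3 − j11.6)/(76.7 − j11.6)
|Γ| = 29.7/77.6 = 0.382
VSWR = (1 + |Γ|)/(1 − |Γ|) = 1.38/0.618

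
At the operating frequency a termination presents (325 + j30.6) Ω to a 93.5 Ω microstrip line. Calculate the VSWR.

VSWR ≈ 3.51

Γ = (Z_L − Z_0)/(Z_L + Z_0) = (231.5 + j30.6)/(418.5 + j30.6)
|Γ| = 234/420 = 0.556
VSWR = (1 + |Γ|)/(1 − |Γ|) = 1.56/0.444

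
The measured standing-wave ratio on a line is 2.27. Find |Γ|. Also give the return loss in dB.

|Γ| = (S − 1)/(S + 1) = (2.27 − 1)/(2.27 + 1) = 1.27/3.27
RL = −20·log₁₀|Γ| = −20·log₁₀(0.388)

|Γ| ≈ 0.388; return loss ≈ 8.21 dB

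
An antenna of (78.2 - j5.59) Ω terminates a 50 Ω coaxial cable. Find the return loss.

Γ = (28.2 − j5.59)/(128.2 − j5.59), |Γ| = 0.224
RL = −20·log₁₀|Γ| = −20·log₁₀(0.224)

RL ≈ 13 dB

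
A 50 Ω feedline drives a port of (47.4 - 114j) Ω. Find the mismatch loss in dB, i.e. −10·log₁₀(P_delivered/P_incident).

mismatch loss ≈ 3.75 dB

Γ = (-2.6 − j114)/(97.4 − j114), |Γ| = 0.76
|Γ|² = 0.578, so P_del/P_inc = 1 − |Γ|² = 0.422
ML = −10·log₁₀(1 − |Γ|²)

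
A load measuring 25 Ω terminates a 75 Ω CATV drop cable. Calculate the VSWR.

Γ = (25 − 75)/(25 + 75) = -0.5
VSWR = (1 + 0.5)/(1 − 0.5)

VSWR ≈ 3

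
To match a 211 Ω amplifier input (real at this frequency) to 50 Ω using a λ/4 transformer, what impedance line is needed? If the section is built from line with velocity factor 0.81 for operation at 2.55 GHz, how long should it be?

Z_qwt ≈ 103 Ω; length ≈ 2.38 cm

Z_qwt = √(Z_0·R_L) = √(50 × 211) = √10550
λ = 0.81·c/f = 0.0953 m, so l = λ/4 = 0.0238 m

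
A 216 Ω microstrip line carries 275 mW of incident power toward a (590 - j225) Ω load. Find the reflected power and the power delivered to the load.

P_reflected ≈ 74.8 mW; P_delivered ≈ 200 mW

|Γ| = |(374 − j225)/(806 − j225)| = 0.522
|Γ|² = 0.272
P_refl = |Γ|²·P_inc = 74.8 mW, P_del = (1 − |Γ|²)·P_inc = 200 mW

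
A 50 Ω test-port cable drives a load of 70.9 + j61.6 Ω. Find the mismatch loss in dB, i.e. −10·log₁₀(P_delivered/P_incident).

mismatch loss ≈ 1.13 dB

Γ = (20.9 + j61.6)/(120.9 + j61.6), |Γ| = 0.479
|Γ|² = 0.23, so P_del/P_inc = 1 − |Γ|² = 0.77
ML = −10·log₁₀(1 − |Γ|²)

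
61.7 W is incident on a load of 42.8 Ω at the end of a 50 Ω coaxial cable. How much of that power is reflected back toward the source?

Γ = (42.8 − 50)/(42.8 + 50) = -0.0776
|Γ|² = 0.00602
P_refl = |Γ|²·P_inc = 0.371 W, P_del = (1 − |Γ|²)·P_inc = 61.3 W

P_reflected ≈ 0.371 W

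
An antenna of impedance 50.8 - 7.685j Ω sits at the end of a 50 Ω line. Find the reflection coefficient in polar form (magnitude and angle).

Γ ≈ 0.0764 ∠ -79.7°

Γ = (Z_L − Z_0)/(Z_L + Z_0) = (0.8 − j7.685)/(100.8 − j7.685)
|Γ| = 7.73/101 = 0.0764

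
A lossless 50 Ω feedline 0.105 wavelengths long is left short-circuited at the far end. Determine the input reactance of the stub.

βl = 2π × 0.105 = 37.8°
tan(βl) = 0.776
For a short-circuited stub, Z_in = jZ_0·tan(βl)

X_in ≈ 38.8 Ω (inductive)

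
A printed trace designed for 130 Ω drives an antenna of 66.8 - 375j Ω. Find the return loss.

RL ≈ 0.935 dB

Γ = (-63.2 − j375)/(196.8 − j375), |Γ| = 0.898
RL = −20·log₁₀|Γ| = −20·log₁₀(0.898)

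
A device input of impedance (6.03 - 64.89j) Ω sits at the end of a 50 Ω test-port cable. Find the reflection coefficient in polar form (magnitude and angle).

Γ = (Z_L − Z_0)/(Z_L + Z_0) = (-43.97 − j64.89)/(56.03 − j64.89)
|Γ| = 78.4/85.7 = 0.914

Γ ≈ 0.914 ∠ -74.9°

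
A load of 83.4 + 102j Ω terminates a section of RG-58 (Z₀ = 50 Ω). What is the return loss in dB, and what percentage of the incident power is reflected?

RL ≈ 3.89 dB; 40.9% of incident power reflected

Γ = (33.4 + j102)/(133.4 + j102), |Γ| = 0.639
RL = −20·log₁₀(0.639) = 3.89 dB
P_refl/P_inc = |Γ|² = 0.409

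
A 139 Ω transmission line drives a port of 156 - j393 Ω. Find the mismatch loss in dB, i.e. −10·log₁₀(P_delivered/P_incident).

mismatch loss ≈ 4.45 dB

Γ = (17 − j393)/(295 − j393), |Γ| = 0.801
|Γ|² = 0.641, so P_del/P_inc = 1 − |Γ|² = 0.359
ML = −10·log₁₀(1 − |Γ|²)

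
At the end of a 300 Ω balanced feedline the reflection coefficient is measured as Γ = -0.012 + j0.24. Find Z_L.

Z_L ≈ 261 + j133 Ω

Z_L = Z_0·(1 + Γ)/(1 − Γ) = 300·(0.988 + j0.24)/(1.01 − j0.24)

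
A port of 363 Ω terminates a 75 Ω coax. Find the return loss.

RL ≈ 3.64 dB

Γ = (363 − 75)/(363 + 75) = 0.658
RL = −20·log₁₀|Γ| = −20·log₁₀(0.658)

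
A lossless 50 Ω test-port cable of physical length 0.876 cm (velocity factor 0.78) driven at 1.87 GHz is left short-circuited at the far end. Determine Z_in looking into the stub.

λ = v/f = 0.78·c / 1.87 GHz = 0.125 m
βl = 2π·l/λ = 2π × 0.07 = 25.2°
tan(βl) = 0.471
For a short-circuited stub, Z_in = jZ_0·tan(βl)

Z_in ≈ +j23.5 Ω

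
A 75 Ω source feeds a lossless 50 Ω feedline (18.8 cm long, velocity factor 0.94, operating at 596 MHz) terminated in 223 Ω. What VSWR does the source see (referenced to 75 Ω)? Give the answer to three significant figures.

VSWR ≈ 4.36

λ = v/f = 0.94·c / 596 MHz = 0.473 m
βl = 2π·l/λ = 2π × 0.397 = 143°
tan(βl) = -0.752
Z_in = Z_0·(Z_L + jZ_0·tanβl)/(Z_0 + jZ_L·tanβl) = 28.5 + j58 Ω
Γ_s = (Z_in − Z_s)/(Z_in + Z_s) = (-46.5 + j58)/(103 + j58), |Γ_s| = 0.627
VSWR = (1 + |Γ_s|)/(1 − |Γ_s|)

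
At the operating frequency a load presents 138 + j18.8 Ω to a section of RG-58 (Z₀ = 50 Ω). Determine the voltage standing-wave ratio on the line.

VSWR ≈ 2.82

Γ = (Z_L − Z_0)/(Z_L + Z_0) = (88 + j18.8)/(188 + j18.8)
|Γ| = 90/189 = 0.476
VSWR = (1 + |Γ|)/(1 − |Γ|) = 1.48/0.524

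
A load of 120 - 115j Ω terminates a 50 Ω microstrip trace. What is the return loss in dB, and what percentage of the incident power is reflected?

RL ≈ 3.66 dB; 43% of incident power reflected

Γ = (70 − j115)/(170 − j115), |Γ| = 0.656
RL = −20·log₁₀(0.656) = 3.66 dB
P_refl/P_inc = |Γ|² = 0.43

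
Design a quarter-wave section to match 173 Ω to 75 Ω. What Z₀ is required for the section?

Z_qwt ≈ 114 Ω

Z_qwt = √(Z_0·R_L) = √(75 × 173) = √12980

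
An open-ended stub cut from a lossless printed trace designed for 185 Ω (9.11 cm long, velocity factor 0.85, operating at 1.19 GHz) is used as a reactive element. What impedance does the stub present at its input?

Z_in ≈ +j364 Ω

λ = v/f = 0.85·c / 1.19 GHz = 0.214 m
βl = 2π·l/λ = 2π × 0.425 = 153°
tan(βl) = -0.508
For an open-ended stub, Z_in = −jZ_0·cot(βl) = −jZ_0/tan(βl)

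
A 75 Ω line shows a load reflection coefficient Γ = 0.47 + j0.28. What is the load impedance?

Z_L ≈ 146 + j117 Ω

Z_L = Z_0·(1 + Γ)/(1 − Γ) = 75·(1.47 + j0.28)/(0.53 − j0.28)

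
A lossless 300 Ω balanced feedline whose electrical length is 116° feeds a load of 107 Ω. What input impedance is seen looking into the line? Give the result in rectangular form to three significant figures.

tan(βl) = tan(116°) = -2.05
Z_in = Z_0·(Z_L + jZ_0·tanβl)/(Z_0 + jZ_L·tanβl)
     = 300·(107 − j615)/(300 − j219)

Z_in ≈ 363 − j350 Ω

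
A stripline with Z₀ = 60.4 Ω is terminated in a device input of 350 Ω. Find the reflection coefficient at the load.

Γ = (Z_L − Z_0)/(Z_L + Z_0) = (350 − 60.4)/(350 + 60.4) = 289.6/410.4

Γ = 0.706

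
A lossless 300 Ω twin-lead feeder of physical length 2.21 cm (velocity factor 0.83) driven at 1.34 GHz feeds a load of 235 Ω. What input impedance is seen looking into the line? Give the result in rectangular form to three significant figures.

Z_in ≈ 286 + j70.3 Ω

λ = v/f = 0.83·c / 1.34 GHz = 0.186 m
βl = 2π·l/λ = 2π × 0.119 = 42.8°
tan(βl) = tan(42.8°) = 0.927
Z_in = Z_0·(Z_L + jZ_0·tanβl)/(Z_0 + jZ_L·tanβl)
     = 300·(235 + j278)/(300 + j218)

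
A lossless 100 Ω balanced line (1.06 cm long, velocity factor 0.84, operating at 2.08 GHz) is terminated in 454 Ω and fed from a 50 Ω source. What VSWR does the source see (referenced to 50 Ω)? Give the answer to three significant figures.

VSWR ≈ 7.28

λ = v/f = 0.84·c / 2.08 GHz = 0.121 m
βl = 2π·l/λ = 2π × 0.0875 = 31.5°
tan(βl) = 0.613
Z_in = Z_0·(Z_L + jZ_0·tanβl)/(Z_0 + jZ_L·tanβl) = 71.5 − j138 Ω
Γ_s = (Z_in − Z_s)/(Z_in + Z_s) = (21.5 − j138)/(121 − j138), |Γ_s| = 0.759
VSWR = (1 + |Γ_s|)/(1 − |Γ_s|)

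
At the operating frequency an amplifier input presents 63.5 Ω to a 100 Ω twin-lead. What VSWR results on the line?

VSWR ≈ 1.57

Γ = (63.5 − 100)/(63.5 + 100) = -0.223
VSWR = (1 + 0.223)/(1 − 0.223)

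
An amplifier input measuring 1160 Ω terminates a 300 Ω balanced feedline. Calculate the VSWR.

VSWR ≈ 3.87

Γ = (1160 − 300)/(1160 + 300) = 0.589
VSWR = (1 + 0.589)/(1 − 0.589)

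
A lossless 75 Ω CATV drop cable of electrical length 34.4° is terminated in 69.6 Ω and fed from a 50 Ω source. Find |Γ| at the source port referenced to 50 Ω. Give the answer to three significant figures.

tan(βl) = 0.685
Z_in = Z_0·(Z_L + jZ_0·tanβl)/(Z_0 + jZ_L·tanβl) = 72.8 + j5.08 Ω
Γ_s = (Z_in − Z_s)/(Z_in + Z_s) = (22.8 + j5.08)/(123 + j5.08), |Γ_s| = 0.19

|Γ| ≈ 0.19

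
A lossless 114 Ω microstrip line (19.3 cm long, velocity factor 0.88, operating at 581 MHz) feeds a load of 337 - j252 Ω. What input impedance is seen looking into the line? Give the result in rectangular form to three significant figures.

Z_in ≈ 185 + j239 Ω

λ = v/f = 0.88·c / 581 MHz = 0.454 m
βl = 2π·l/λ = 2π × 0.425 = 153°
tan(βl) = tan(153°) = -0.512
Z_in = Z_0·(Z_L + jZ_0·tanβl)/(Z_0 + jZ_L·tanβl)
     = 114·(337 − j310)/(-14.9 − j172)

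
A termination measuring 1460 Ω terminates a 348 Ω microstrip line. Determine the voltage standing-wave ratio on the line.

Γ = (1460 − 348)/(1460 + 348) = 0.615
VSWR = (1 + 0.615)/(1 − 0.615)

VSWR ≈ 4.2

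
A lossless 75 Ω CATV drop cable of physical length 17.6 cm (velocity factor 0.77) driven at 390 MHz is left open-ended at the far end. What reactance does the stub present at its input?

X_in ≈ 22.9 Ω (inductive)

λ = v/f = 0.77·c / 390 MHz = 0.592 m
βl = 2π·l/λ = 2π × 0.297 = 107°
tan(βl) = -3.28
For an open-ended stub, Z_in = −jZ_0·cot(βl) = −jZ_0/tan(βl)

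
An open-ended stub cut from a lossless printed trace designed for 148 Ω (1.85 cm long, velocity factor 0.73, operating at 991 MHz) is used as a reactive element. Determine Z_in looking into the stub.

Z_in ≈ −j255 Ω

λ = v/f = 0.73·c / 991 MHz = 0.221 m
βl = 2π·l/λ = 2π × 0.0837 = 30.1°
tan(βl) = 0.581
For an open-ended stub, Z_in = −jZ_0·cot(βl) = −jZ_0/tan(βl)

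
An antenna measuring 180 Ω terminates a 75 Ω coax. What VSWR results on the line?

Γ = (180 − 75)/(180 + 75) = 0.412
VSWR = (1 + 0.412)/(1 − 0.412)

VSWR ≈ 2.4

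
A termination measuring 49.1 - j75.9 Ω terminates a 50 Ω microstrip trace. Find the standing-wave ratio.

VSWR ≈ 4.1

Γ = (Z_L − Z_0)/(Z_L + Z_0) = (-0.9 − j75.9)/(99.1 − j75.9)
|Γ| = 75.9/125 = 0.608
VSWR = (1 + |Γ|)/(1 − |Γ|) = 1.61/0.392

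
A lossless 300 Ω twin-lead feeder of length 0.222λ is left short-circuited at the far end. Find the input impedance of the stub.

Z_in ≈ +j1690 Ω

βl = 2π × 0.222 = 79.9°
tan(βl) = 5.63
For a short-circuited stub, Z_in = jZ_0·tan(βl)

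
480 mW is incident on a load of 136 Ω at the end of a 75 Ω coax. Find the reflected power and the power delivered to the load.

Γ = (136 − 75)/(136 + 75) = 0.289
|Γ|² = 0.0836
P_refl = |Γ|²·P_inc = 40.1 mW, P_del = (1 − |Γ|²)·P_inc = 440 mW

P_reflected ≈ 40.1 mW; P_delivered ≈ 440 mW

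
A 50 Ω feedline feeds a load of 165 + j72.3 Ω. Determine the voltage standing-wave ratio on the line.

VSWR ≈ 3.99

Γ = (Z_L − Z_0)/(Z_L + Z_0) = (115 + j72.3)/(215 + j72.3)
|Γ| = 136/227 = 0.599
VSWR = (1 + |Γ|)/(1 − |Γ|) = 1.6/0.401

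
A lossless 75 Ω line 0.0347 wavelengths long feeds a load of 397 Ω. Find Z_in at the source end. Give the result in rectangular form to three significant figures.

βl = 2π × 0.0347 = 12.5°
tan(βl) = tan(12.5°) = 0.222
Z_in = Z_0·(Z_L + jZ_0·tanβl)/(Z_0 + jZ_L·tanβl)
     = 75·(397 + j16.6)/(75 + j88)

Z_in ≈ 175 − j189 Ω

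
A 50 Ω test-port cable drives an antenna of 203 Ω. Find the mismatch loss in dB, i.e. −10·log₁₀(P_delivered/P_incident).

mismatch loss ≈ 1.98 dB

Γ = (203 − 50)/(203 + 50) = 0.605
|Γ|² = 0.366, so P_del/P_inc = 1 − |Γ|² = 0.634
ML = −10·log₁₀(1 − |Γ|²)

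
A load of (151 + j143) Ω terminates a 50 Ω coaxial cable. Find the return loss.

Γ = (101 + j143)/(201 + j143), |Γ| = 0.71
RL = −20·log₁₀|Γ| = −20·log₁₀(0.71)

RL ≈ 2.98 dB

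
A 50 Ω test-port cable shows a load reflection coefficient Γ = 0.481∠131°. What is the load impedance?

Z_L = Z_0·(1 + Γ)/(1 − Γ) = 50·(0.684 + j0.363)/(1.32 − j0.363)

Z_L ≈ 20.6 + j19.5 Ω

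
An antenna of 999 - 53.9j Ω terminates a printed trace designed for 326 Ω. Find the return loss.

Γ = (673 − j53.9)/(1325 − j53.9), |Γ| = 0.509
RL = −20·log₁₀|Γ| = −20·log₁₀(0.509)

RL ≈ 5.86 dB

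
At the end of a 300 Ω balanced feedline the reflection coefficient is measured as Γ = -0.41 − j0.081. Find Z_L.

Z_L = Z_0·(1 + Γ)/(1 − Γ) = 300·(0.59 − j0.081)/(1.41 + j0.081)

Z_L ≈ 124 − j24.4 Ω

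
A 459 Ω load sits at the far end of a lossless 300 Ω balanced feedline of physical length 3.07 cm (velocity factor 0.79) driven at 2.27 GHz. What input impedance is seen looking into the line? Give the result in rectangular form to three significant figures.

Z_in ≈ 205 + j47.2 Ω

λ = v/f = 0.79·c / 2.27 GHz = 0.104 m
βl = 2π·l/λ = 2π × 0.294 = 106°
tan(βl) = tan(106°) = -3.52
Z_in = Z_0·(Z_L + jZ_0·tanβl)/(Z_0 + jZ_L·tanβl)
     = 300·(459 − j1060)/(300 − j1620)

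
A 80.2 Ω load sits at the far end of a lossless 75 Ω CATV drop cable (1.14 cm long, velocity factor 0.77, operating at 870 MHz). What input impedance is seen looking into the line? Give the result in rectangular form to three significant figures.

λ = v/f = 0.77·c / 870 MHz = 0.266 m
βl = 2π·l/λ = 2π × 0.0429 = 15.5°
tan(βl) = tan(15.5°) = 0.277
Z_in = Z_0·(Z_L + jZ_0·tanβl)/(Z_0 + jZ_L·tanβl)
     = 75·(80.2 + j20.7)/(75 + j22.2)

Z_in ≈ 79.4 − j2.74 Ω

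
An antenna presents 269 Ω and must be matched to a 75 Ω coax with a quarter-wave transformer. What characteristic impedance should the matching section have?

Z_qwt = √(Z_0·R_L) = √(75 × 269) = √20180

Z_qwt ≈ 142 Ω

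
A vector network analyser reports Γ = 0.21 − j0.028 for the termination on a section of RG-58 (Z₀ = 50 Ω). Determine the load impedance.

Z_L = Z_0·(1 + Γ)/(1 − Γ) = 50·(1.21 − j0.028)/(0.79 + j0.028)

Z_L ≈ 76.4 − j4.48 Ω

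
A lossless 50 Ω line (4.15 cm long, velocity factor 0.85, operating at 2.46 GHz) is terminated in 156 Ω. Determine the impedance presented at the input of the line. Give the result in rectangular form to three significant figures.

λ = v/f = 0.85·c / 2.46 GHz = 0.104 m
βl = 2π·l/λ = 2π × 0.4 = 144°
tan(βl) = tan(144°) = -0.723
Z_in = Z_0·(Z_L + jZ_0·tanβl)/(Z_0 + jZ_L·tanβl)
     = 50·(156 − j36.2)/(50 − j113)

Z_in ≈ 39 + j51.9 Ω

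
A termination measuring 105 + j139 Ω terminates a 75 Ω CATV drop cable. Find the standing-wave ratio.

VSWR ≈ 4.34

Γ = (Z_L − Z_0)/(Z_L + Z_0) = (30 + j139)/(180 + j139)
|Γ| = 142/227 = 0.625
VSWR = (1 + |Γ|)/(1 − |Γ|) = 1.63/0.375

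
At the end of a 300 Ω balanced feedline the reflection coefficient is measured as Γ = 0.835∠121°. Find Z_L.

Z_L ≈ 35.5 + j168 Ω

Z_L = Z_0·(1 + Γ)/(1 − Γ) = 300·(0.57 + j0.716)/(1.43 − j0.716)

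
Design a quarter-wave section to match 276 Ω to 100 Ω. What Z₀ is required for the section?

Z_qwt = √(Z_0·R_L) = √(100 × 276) = √27600

Z_qwt ≈ 166 Ω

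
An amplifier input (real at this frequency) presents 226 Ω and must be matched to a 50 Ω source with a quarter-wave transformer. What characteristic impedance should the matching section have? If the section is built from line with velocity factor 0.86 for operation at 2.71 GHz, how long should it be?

Z_qwt = √(Z_0·R_L) = √(50 × 226) = √11300
λ = 0.86·c/f = 0.0952 m, so l = λ/4 = 0.0238 m

Z_qwt ≈ 106 Ω; length ≈ 2.38 cm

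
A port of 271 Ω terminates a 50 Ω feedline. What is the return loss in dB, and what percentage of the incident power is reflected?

Γ = (271 − 50)/(271 + 50) = 0.688
RL = −20·log₁₀(0.688) = 3.24 dB
P_refl/P_inc = |Γ|² = 0.474

RL ≈ 3.24 dB; 47.4% of incident power reflected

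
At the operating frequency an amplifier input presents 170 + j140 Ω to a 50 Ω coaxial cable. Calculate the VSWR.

Γ = (Z_L − Z_0)/(Z_L + Z_0) = (120 + j140)/(220 + j140)
|Γ| = 184/261 = 0.707
VSWR = (1 + |Γ|)/(1 − |Γ|) = 1.71/0.293

VSWR ≈ 5.83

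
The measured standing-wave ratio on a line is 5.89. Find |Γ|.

|Γ| ≈ 0.71

|Γ| = (S − 1)/(S + 1) = (5.89 − 1)/(5.89 + 1) = 4.89/6.89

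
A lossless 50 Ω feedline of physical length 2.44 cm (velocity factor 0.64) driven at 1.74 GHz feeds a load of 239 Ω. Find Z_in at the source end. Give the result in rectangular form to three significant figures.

Z_in ≈ 10.8 − j8.76 Ω

λ = v/f = 0.64·c / 1.74 GHz = 0.11 m
βl = 2π·l/λ = 2π × 0.221 = 79.6°
tan(βl) = tan(79.6°) = 5.45
Z_in = Z_0·(Z_L + jZ_0·tanβl)/(Z_0 + jZ_L·tanβl)
     = 50·(239 + j273)/(50 + j1300)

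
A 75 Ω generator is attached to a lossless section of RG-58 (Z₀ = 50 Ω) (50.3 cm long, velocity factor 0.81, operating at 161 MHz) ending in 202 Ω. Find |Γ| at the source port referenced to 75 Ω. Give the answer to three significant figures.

|Γ| ≈ 0.68

λ = v/f = 0.81·c / 161 MHz = 1.51 m
βl = 2π·l/λ = 2π × 0.333 = 120°
tan(βl) = -1.73
Z_in = Z_0·(Z_L + jZ_0·tanβl)/(Z_0 + jZ_L·tanβl) = 16.2 + j26.5 Ω
Γ_s = (Z_in − Z_s)/(Z_in + Z_s) = (-58.8 + j26.5)/(91.2 + j26.5), |Γ_s| = 0.68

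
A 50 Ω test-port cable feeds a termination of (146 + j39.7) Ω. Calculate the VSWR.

Γ = (Z_L − Z_0)/(Z_L + Z_0) = (96 + j39.7)/(196 + j39.7)
|Γ| = 104/200 = 0.519
VSWR = (1 + |Γ|)/(1 − |Γ|) = 1.52/0.481

VSWR ≈ 3.16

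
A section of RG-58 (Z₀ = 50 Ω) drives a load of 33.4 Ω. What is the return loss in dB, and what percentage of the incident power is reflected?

RL ≈ 14 dB; 3.96% of incident power reflected

Γ = (33.4 − 50)/(33.4 + 50) = -0.199
RL = −20·log₁₀(0.199) = 14 dB
P_refl/P_inc = |Γ|² = 0.0396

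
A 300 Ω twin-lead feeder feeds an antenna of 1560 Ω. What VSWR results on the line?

VSWR ≈ 5.2

Γ = (1560 − 300)/(1560 + 300) = 0.677
VSWR = (1 + 0.677)/(1 − 0.677)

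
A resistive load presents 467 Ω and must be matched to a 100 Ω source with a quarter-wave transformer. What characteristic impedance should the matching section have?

Z_qwt = √(Z_0·R_L) = √(100 × 467) = √46700

Z_qwt ≈ 216 Ω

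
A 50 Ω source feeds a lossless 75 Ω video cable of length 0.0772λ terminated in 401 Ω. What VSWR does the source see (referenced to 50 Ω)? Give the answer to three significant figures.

βl = 2π × 0.0772 = 27.8°
tan(βl) = 0.527
Z_in = Z_0·(Z_L + jZ_0·tanβl)/(Z_0 + jZ_L·tanβl) = 57.3 − j122 Ω
Γ_s = (Z_in − Z_s)/(Z_in + Z_s) = (7.31 − j122)/(107 − j122), |Γ_s| = 0.752
VSWR = (1 + |Γ_s|)/(1 − |Γ_s|)

VSWR ≈ 7.07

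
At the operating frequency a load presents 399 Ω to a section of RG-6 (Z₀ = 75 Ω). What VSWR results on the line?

For a purely resistive load, VSWR = R_L/Z_0 or Z_0/R_L (whichever > 1) = 399/75

VSWR ≈ 5.32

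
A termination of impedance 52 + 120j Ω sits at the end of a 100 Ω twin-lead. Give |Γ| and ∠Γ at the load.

Γ ≈ 0.667 ∠ 73.5°

Γ = (Z_L − Z_0)/(Z_L + Z_0) = (-48 + j120)/(152 + j120)
|Γ| = 129/194 = 0.667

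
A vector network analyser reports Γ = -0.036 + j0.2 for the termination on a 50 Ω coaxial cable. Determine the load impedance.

Z_L ≈ 43.1 + j18 Ω

Z_L = Z_0·(1 + Γ)/(1 − Γ) = 50·(0.964 + j0.2)/(1.04 − j0.2)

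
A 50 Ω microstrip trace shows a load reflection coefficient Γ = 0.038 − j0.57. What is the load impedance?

Z_L ≈ 26.9 − j45.6 Ω

Z_L = Z_0·(1 + Γ)/(1 − Γ) = 50·(1.04 − j0.57)/(0.962 + j0.57)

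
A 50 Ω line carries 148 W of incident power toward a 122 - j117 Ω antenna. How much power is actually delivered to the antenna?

P_delivered ≈ 83.5 W

|Γ| = |(72 − j117)/(172 − j117)| = 0.66
|Γ|² = 0.436
P_refl = |Γ|²·P_inc = 64.5 W, P_del = (1 − |Γ|²)·P_inc = 83.5 W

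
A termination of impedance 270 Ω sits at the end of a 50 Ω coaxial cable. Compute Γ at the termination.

Γ = (Z_L − Z_0)/(Z_L + Z_0) = (270 − 50)/(270 + 50) = 220/320

Γ = 0.688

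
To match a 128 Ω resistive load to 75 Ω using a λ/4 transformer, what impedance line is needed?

Z_qwt ≈ 98 Ω

Z_qwt = √(Z_0·R_L) = √(75 × 128) = √9600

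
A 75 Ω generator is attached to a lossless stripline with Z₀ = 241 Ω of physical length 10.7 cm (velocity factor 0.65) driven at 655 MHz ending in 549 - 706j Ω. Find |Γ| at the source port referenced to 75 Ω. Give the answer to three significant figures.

λ = v/f = 0.65·c / 655 MHz = 0.298 m
βl = 2π·l/λ = 2π × 0.359 = 129°
tan(βl) = -1.22
Z_in = Z_0·(Z_L + jZ_0·tanβl)/(Z_0 + jZ_L·tanβl) = 95.4 + j286 Ω
Γ_s = (Z_in − Z_s)/(Z_in + Z_s) = (20.4 + j286)/(170 + j286), |Γ_s| = 0.861

|Γ| ≈ 0.861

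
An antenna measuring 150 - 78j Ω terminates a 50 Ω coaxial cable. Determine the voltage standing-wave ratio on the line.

VSWR ≈ 3.89

Γ = (Z_L − Z_0)/(Z_L + Z_0) = (100 − j78)/(200 − j78)
|Γ| = 127/215 = 0.591
VSWR = (1 + |Γ|)/(1 − |Γ|) = 1.59/0.409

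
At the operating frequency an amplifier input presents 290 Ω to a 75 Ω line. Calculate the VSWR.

VSWR ≈ 3.87

Γ = (290 − 75)/(290 + 75) = 0.589
VSWR = (1 + 0.589)/(1 − 0.589)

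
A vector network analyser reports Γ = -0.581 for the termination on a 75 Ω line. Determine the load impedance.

Z_L = Z_0·(1 + Γ)/(1 − Γ) = 75·(0.419)/(1.58)

Z_L ≈ 19.9 Ω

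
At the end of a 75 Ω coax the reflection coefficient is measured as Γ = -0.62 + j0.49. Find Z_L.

Z_L = Z_0·(1 + Γ)/(1 − Γ) = 75·(0.38 + j0.49)/(1.62 − j0.49)

Z_L ≈ 9.83 + j25.7 Ω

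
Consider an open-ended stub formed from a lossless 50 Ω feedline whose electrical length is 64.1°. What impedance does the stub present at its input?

tan(βl) = 2.06
For an open-ended stub, Z_in = −jZ_0·cot(βl) = −jZ_0/tan(βl)

Z_in ≈ −j24.3 Ω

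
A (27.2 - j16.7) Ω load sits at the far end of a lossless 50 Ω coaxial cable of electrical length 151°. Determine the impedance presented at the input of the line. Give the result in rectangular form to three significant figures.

Z_in ≈ 47.1 − j37.1 Ω

tan(βl) = tan(151°) = -0.554
Z_in = Z_0·(Z_L + jZ_0·tanβl)/(Z_0 + jZ_L·tanβl)
     = 50·(27.2 − j44.4)/(40.7 − j15.1)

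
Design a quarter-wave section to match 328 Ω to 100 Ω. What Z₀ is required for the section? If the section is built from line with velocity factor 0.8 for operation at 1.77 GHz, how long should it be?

Z_qwt = √(Z_0·R_L) = √(100 × 328) = √32800
λ = 0.8·c/f = 0.136 m, so l = λ/4 = 0.0339 m

Z_qwt ≈ 181 Ω; length ≈ 3.39 cm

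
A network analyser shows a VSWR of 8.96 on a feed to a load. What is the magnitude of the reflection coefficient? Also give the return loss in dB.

|Γ| = (S − 1)/(S + 1) = (8.96 − 1)/(8.96 + 1) = 7.96/9.96
RL = −20·log₁₀|Γ| = −20·log₁₀(0.799)

|Γ| ≈ 0.799; return loss ≈ 1.95 dB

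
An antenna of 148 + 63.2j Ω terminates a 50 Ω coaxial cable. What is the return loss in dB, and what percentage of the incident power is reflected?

Γ = (98 + j63.2)/(198 + j63.2), |Γ| = 0.561
RL = −20·log₁₀(0.561) = 5.02 dB
P_refl/P_inc = |Γ|² = 0.315

RL ≈ 5.02 dB; 31.5% of incident power reflected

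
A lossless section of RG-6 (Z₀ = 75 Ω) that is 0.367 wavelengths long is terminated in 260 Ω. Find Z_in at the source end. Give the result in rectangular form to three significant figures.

βl = 2π × 0.367 = 132°
tan(βl) = tan(132°) = -1.11
Z_in = Z_0·(Z_L + jZ_0·tanβl)/(Z_0 + jZ_L·tanβl)
     = 75·(260 − j82.9)/(75 − j288)

Z_in ≈ 36.8 + j58.2 Ω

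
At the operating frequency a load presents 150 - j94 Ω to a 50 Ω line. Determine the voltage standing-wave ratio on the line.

VSWR ≈ 4.28

Γ = (Z_L − Z_0)/(Z_L + Z_0) = (100 − j94)/(200 − j94)
|Γ| = 137/221 = 0.621
VSWR = (1 + |Γ|)/(1 − |Γ|) = 1.62/0.379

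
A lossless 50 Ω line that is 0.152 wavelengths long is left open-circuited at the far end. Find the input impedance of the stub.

Z_in ≈ −j35.4 Ω

βl = 2π × 0.152 = 54.7°
tan(βl) = 1.41
For an open-circuited stub, Z_in = −jZ_0·cot(βl) = −jZ_0/tan(βl)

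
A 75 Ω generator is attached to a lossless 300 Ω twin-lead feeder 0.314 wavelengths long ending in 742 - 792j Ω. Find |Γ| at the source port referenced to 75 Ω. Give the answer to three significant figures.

|Γ| ≈ 0.79

βl = 2π × 0.314 = 113°
tan(βl) = -2.35
Z_in = Z_0·(Z_L + jZ_0·tanβl)/(Z_0 + jZ_L·tanβl) = 79.5 + j199 Ω
Γ_s = (Z_in − Z_s)/(Z_in + Z_s) = (4.49 + j199)/(154 + j199), |Γ_s| = 0.79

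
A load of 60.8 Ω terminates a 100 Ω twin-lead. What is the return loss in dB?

Γ = (60.8 − 100)/(60.8 + 100) = -0.244
RL = −20·log₁₀|Γ| = −20·log₁₀(0.244)

RL ≈ 12.3 dB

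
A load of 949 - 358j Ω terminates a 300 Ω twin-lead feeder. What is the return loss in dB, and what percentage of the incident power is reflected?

Γ = (649 − j358)/(1249 − j358), |Γ| = 0.57
RL = −20·log₁₀(0.57) = 4.88 dB
P_refl/P_inc = |Γ|² = 0.325

RL ≈ 4.88 dB; 32.5% of incident power reflected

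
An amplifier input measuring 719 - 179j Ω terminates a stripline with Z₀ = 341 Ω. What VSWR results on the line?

Γ = (Z_L − Z_0)/(Z_L + Z_0) = (378 − j179)/(1060 − j179)
|Γ| = 418/1080 = 0.389
VSWR = (1 + |Γ|)/(1 − |Γ|) = 1.39/0.611

VSWR ≈ 2.27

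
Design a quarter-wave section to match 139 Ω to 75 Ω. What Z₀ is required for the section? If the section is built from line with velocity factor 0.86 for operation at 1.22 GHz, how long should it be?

Z_qwt ≈ 102 Ω; length ≈ 5.29 cm

Z_qwt = √(Z_0·R_L) = √(75 × 139) = √10420
λ = 0.86·c/f = 0.211 m, so l = λ/4 = 0.0529 m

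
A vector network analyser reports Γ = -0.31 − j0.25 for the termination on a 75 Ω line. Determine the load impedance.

Z_L = Z_0·(1 + Γ)/(1 − Γ) = 75·(0.69 − j0.25)/(1.31 + j0.25)

Z_L ≈ 35.5 − j21.1 Ω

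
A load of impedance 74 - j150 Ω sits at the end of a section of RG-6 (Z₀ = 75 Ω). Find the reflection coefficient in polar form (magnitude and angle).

Γ = (Z_L − Z_0)/(Z_L + Z_0) = (-1 − j150)/(149 − j150)
|Γ| = 150/211 = 0.709

Γ ≈ 0.709 ∠ -45.2°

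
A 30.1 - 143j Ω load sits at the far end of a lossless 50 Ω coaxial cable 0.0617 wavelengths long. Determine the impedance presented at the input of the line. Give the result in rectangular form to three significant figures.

Z_in ≈ 7.38 − j57.4 Ω

βl = 2π × 0.0617 = 22.2°
tan(βl) = tan(22.2°) = 0.408
Z_in = Z_0·(Z_L + jZ_0·tanβl)/(Z_0 + jZ_L·tanβl)
     = 50·(30.1 − j123)/(108 + j12.3)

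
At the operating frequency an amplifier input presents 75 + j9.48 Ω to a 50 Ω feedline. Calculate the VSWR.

VSWR ≈ 1.54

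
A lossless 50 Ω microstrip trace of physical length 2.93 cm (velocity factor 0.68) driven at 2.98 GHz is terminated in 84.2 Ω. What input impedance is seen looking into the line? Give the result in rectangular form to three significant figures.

Z_in ≈ 62.3 + j26.7 Ω

λ = v/f = 0.68·c / 2.98 GHz = 0.0685 m
βl = 2π·l/λ = 2π × 0.428 = 154°
tan(βl) = tan(154°) = -0.486
Z_in = Z_0·(Z_L + jZ_0·tanβl)/(Z_0 + jZ_L·tanβl)
     = 50·(84.2 − j24.3)/(50 − j40.9)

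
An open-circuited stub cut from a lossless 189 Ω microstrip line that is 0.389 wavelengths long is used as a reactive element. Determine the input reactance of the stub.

X_in ≈ 226 Ω (inductive)

βl = 2π × 0.389 = 140°
tan(βl) = -0.838
For an open-circuited stub, Z_in = −jZ_0·cot(βl) = −jZ_0/tan(βl)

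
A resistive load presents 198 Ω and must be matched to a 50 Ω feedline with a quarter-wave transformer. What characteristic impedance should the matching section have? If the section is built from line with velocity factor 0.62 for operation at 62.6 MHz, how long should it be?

Z_qwt ≈ 99.5 Ω; length ≈ 74.3 cm

Z_qwt = √(Z_0·R_L) = √(50 × 198) = √9900
λ = 0.62·c/f = 2.97 m, so l = λ/4 = 0.743 m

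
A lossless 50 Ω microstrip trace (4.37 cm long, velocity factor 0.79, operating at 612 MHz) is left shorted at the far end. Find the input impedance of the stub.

Z_in ≈ +j42.9 Ω

λ = v/f = 0.79·c / 612 MHz = 0.387 m
βl = 2π·l/λ = 2π × 0.113 = 40.6°
tan(βl) = 0.858
For a shorted stub, Z_in = jZ_0·tan(βl)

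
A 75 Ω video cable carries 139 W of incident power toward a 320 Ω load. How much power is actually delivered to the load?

P_delivered ≈ 85.5 W

Γ = (320 − 75)/(320 + 75) = 0.62
|Γ|² = 0.385
P_refl = |Γ|²·P_inc = 53.5 W, P_del = (1 − |Γ|²)·P_inc = 85.5 W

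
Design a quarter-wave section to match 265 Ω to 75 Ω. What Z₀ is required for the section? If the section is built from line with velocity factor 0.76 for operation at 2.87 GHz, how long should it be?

Z_qwt = √(Z_0·R_L) = √(75 × 265) = √19880
λ = 0.76·c/f = 0.0794 m, so l = λ/4 = 0.0199 m

Z_qwt ≈ 141 Ω; length ≈ 1.99 cm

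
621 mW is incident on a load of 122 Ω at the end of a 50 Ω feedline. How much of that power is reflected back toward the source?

Γ = (122 − 50)/(122 + 50) = 0.419
|Γ|² = 0.175
P_refl = |Γ|²·P_inc = 109 mW, P_del = (1 − |Γ|²)·P_inc = 512 mW

P_reflected ≈ 109 mW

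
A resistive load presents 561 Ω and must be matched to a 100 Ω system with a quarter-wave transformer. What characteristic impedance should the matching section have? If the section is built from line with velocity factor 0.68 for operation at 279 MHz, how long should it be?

Z_qwt ≈ 237 Ω; length ≈ 18.3 cm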